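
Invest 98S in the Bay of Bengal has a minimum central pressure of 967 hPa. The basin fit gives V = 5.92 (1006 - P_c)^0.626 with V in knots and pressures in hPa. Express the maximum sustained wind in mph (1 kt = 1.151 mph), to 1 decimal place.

ΔP = 1006 − 967 = 39 hPa.
V ≈ 5.92 × 39^0.626 = 5.92 × 9.908 ≈ 58.658 kt.
58.658 × 1.151 ≈ 67.52 mph → 67.5 mph.

67.5 mph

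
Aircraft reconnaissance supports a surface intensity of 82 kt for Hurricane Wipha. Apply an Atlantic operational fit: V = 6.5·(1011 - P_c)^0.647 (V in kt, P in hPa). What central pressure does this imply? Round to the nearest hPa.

961 hPa

ΔP = (V / 6.5)^(1/0.647) = (82/6.5)^1.546.
82/6.5 = 12.615; 12.615^1.546 ≈ 50.30 hPa.
P_c = 1011 − 50.30 = 960.70 ≈ 961 hPa.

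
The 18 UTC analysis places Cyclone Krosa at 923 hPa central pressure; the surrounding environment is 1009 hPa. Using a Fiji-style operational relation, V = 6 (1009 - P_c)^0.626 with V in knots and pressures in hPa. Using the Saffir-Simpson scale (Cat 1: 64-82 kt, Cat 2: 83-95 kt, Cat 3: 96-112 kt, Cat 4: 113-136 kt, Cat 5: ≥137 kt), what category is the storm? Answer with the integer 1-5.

ΔP = 1009 − 923 = 86 hPa.
V ≈ 6 × 86^0.626 = 6 × 16.26 ≈ 98 kt.
98 kt falls in the Category 3 band.

3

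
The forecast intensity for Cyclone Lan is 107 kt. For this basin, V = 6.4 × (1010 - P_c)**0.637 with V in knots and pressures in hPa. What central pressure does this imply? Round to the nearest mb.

ΔP = (V / 6.4)^(1/0.637) = (107/6.4)^1.570.
107/6.4 = 16.719; 16.719^1.570 ≈ 83.23 mb.
P_c = 1010 − 83.23 = 926.77 ≈ 927 mb.

927 mb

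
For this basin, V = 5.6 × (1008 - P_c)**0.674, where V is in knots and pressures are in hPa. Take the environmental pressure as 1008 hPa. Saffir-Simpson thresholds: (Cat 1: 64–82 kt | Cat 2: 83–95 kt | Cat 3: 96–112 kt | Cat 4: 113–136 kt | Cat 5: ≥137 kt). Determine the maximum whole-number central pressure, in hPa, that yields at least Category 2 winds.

Category 2 begins at V = 83 kt.
Required ΔP = (83/5.6)^(1/0.674) = 14.821^1.484 ≈ 54.60 hPa.
P_c ≤ 1008 − 54.60 = 953.40, so the highest integer P_c is 953 hPa.

953 hPa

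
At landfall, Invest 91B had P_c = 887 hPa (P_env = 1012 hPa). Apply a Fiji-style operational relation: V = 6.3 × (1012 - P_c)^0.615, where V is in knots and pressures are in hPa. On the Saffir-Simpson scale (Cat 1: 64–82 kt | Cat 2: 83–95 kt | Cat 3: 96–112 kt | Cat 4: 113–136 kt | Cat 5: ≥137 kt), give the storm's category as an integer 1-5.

4

ΔP = 1012 − 887 = 125 hPa.
V ≈ 6.3 × 125^0.615 = 6.3 × 19.48 ≈ 123 kt.
123 kt falls in the Category 4 band.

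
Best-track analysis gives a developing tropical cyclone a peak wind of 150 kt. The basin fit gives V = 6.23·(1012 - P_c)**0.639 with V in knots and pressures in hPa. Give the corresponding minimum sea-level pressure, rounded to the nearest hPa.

867 hPa

ΔP = (V / 6.23)^(1/0.639) = (150/6.23)^1.565.
150/6.23 = 24.077; 24.077^1.565 ≈ 145.26 hPa.
P_c = 1012 − 145.26 = 866.74 ≈ 867 hPa.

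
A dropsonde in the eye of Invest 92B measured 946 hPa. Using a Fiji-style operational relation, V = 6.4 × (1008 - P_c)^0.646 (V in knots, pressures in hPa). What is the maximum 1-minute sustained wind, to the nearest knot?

ΔP = 1008 − 946 = 62 hPa.
62^0.646 ≈ 14.384.
V ≈ 6.4 × 14.384 ≈ 92.1 kt.

92 kt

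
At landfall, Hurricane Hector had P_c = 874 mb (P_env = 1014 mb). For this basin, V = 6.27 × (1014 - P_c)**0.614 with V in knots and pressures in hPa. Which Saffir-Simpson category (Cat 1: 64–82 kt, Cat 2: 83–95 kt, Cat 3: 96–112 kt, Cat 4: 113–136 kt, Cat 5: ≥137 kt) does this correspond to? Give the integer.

ΔP = 1014 − 874 = 140 mb.
V ≈ 6.27 × 140^0.614 = 6.27 × 20.78 ≈ 130 kt.
130 kt falls in the Category 4 band.

4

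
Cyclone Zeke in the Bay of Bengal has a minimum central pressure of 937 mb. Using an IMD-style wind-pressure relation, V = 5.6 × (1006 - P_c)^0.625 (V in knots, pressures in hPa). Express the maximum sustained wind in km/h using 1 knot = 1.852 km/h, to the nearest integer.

ΔP = 1006 − 937 = 69 mb.
V ≈ 5.6 × 69^0.625 = 5.6 × 14.102 ≈ 78.971 kt.
78.971 × 1.852 ≈ 146.25 km/h → 146 km/h.

146 km/h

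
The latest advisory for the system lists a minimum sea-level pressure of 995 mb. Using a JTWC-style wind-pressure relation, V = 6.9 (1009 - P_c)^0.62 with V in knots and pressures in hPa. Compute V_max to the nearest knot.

ΔP = 1009 − 995 = 14 mb.
14^0.62 ≈ 5.136.
V ≈ 6.9 × 5.136 ≈ 35.4 kt.

35 kt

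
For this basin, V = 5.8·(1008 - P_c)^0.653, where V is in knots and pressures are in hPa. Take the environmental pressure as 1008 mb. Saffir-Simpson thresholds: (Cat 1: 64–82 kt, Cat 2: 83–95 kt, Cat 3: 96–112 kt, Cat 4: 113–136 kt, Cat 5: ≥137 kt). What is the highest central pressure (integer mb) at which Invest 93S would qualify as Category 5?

Category 5 begins at V = 137 kt.
Required ΔP = (137/5.8)^(1/0.653) = 23.621^1.531 ≈ 126.78 mb.
P_c ≤ 1008 − 126.78 = 881.22, so the highest integer P_c is 881 mb.

881 mb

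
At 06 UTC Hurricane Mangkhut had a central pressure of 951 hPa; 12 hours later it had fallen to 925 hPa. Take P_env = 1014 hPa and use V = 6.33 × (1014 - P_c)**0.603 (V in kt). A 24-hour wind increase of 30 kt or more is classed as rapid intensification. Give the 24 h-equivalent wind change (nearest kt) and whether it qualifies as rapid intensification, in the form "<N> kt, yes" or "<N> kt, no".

V₁: ΔP = 63, V ≈ 6.33 × 63^0.603 ≈ 76.98 kt.
V₂: ΔP = 89, V ≈ 6.33 × 89^0.603 ≈ 94.82 kt.
ΔV over 12 h = 17.84 kt → 24 h equivalent = 17.84 × 24/12 ≈ 35.68 kt.
36 kt ≥ 30 kt ⇒ rapid intensification.

36 kt, yes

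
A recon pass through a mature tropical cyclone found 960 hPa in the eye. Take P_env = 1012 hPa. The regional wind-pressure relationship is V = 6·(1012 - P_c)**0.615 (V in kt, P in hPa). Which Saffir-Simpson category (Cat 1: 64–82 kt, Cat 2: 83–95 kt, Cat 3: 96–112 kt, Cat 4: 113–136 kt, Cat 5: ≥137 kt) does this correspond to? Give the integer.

ΔP = 1012 − 960 = 52 hPa.
V ≈ 6 × 52^0.615 = 6 × 11.36 ≈ 68 kt.
68 kt falls in the Category 1 band.

1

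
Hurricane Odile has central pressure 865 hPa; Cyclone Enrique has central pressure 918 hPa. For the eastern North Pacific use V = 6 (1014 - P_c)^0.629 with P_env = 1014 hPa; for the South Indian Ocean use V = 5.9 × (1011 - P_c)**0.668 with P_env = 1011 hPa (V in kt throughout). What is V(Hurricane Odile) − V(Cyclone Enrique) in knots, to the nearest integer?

18 kt

Hurricane Odile: ΔP = 149; V ≈ 6 × 149^0.629 ≈ 139.66 kt.
Cyclone Enrique: ΔP = 93; V ≈ 5.9 × 93^0.668 ≈ 121.84 kt.
Difference ≈ 139.66 − 121.84 = 17.82 → 18 kt.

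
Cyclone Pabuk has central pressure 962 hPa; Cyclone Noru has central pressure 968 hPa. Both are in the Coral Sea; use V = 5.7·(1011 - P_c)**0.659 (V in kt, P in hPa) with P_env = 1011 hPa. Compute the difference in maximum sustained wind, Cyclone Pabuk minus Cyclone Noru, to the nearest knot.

Cyclone Pabuk: ΔP = 49; V ≈ 5.7 × 49^0.659 ≈ 74.08 kt.
Cyclone Noru: ΔP = 43; V ≈ 5.7 × 43^0.659 ≈ 67.97 kt.
Difference ≈ 74.08 − 67.97 = 6.11 → 6 kt.

6 kt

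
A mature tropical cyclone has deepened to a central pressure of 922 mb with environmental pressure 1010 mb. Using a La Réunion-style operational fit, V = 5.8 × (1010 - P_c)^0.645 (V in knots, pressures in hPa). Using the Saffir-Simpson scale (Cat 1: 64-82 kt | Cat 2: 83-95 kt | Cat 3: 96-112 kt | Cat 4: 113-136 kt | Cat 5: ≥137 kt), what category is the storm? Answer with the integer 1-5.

3

ΔP = 1010 − 922 = 88 mb.
V ≈ 5.8 × 88^0.645 = 5.8 × 17.96 ≈ 104 kt.
104 kt falls in the Category 3 band.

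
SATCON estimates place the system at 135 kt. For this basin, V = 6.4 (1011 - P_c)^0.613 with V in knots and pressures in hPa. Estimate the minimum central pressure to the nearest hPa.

ΔP = (V / 6.4)^(1/0.613) = (135/6.4)^1.631.
135/6.4 = 21.094; 21.094^1.631 ≈ 144.58 hPa.
P_c = 1011 − 144.58 = 866.42 ≈ 866 hPa.

866 hPa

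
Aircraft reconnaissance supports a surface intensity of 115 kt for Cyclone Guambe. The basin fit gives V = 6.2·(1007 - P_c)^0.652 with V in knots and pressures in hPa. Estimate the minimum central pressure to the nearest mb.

919 mb

ΔP = (V / 6.2)^(1/0.652) = (115/6.2)^1.534.
115/6.2 = 18.548; 18.548^1.534 ≈ 88.16 mb.
P_c = 1007 − 88.16 = 918.84 ≈ 919 mb.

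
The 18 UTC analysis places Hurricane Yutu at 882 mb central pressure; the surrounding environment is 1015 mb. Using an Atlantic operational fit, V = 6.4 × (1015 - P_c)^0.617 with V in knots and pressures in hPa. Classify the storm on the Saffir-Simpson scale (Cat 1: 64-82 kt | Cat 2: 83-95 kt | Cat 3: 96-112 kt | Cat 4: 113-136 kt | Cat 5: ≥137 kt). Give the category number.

4

ΔP = 1015 − 882 = 133 mb.
V ≈ 6.4 × 133^0.617 = 6.4 × 20.44 ≈ 131 kt.
131 kt falls in the Category 4 band.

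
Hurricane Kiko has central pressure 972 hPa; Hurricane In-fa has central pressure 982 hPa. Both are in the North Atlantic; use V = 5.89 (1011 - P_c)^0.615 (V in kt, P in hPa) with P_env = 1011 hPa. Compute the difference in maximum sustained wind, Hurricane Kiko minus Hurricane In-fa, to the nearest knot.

9 kt

Hurricane Kiko: ΔP = 39; V ≈ 5.89 × 39^0.615 ≈ 56.06 kt.
Hurricane In-fa: ΔP = 29; V ≈ 5.89 × 29^0.615 ≈ 46.72 kt.
Difference ≈ 56.06 − 46.72 = 9.34 → 9 kt.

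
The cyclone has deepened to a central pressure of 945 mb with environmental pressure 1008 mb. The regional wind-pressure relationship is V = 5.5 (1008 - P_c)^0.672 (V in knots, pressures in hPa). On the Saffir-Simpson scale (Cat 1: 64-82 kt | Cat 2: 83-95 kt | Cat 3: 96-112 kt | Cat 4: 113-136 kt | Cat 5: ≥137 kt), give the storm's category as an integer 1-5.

ΔP = 1008 − 945 = 63 mb.
V ≈ 5.5 × 63^0.672 = 5.5 × 16.19 ≈ 89 kt.
89 kt falls in the Category 2 band.

2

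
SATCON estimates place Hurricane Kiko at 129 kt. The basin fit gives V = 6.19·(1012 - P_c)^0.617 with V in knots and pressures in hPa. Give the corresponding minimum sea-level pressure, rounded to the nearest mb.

ΔP = (V / 6.19)^(1/0.617) = (129/6.19)^1.621.
129/6.19 = 20.840; 20.840^1.621 ≈ 137.28 mb.
P_c = 1012 − 137.28 = 874.72 ≈ 875 mb.

875 mb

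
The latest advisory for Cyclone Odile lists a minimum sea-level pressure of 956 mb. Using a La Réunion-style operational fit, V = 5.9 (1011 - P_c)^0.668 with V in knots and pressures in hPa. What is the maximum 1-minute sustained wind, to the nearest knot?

ΔP = 1011 − 956 = 55 mb.
55^0.668 ≈ 14.540.
V ≈ 5.9 × 14.540 ≈ 85.8 kt.

86 kt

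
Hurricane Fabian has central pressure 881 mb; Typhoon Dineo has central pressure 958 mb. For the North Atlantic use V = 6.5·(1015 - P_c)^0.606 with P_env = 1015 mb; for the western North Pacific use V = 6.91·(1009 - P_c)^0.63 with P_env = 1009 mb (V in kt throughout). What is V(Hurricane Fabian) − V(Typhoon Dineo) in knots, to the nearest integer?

Hurricane Fabian: ΔP = 134; V ≈ 6.5 × 134^0.606 ≈ 126.46 kt.
Typhoon Dineo: ΔP = 51; V ≈ 6.91 × 51^0.63 ≈ 82.27 kt.
Difference ≈ 126.46 − 82.27 = 44.19 → 44 kt.

44 kt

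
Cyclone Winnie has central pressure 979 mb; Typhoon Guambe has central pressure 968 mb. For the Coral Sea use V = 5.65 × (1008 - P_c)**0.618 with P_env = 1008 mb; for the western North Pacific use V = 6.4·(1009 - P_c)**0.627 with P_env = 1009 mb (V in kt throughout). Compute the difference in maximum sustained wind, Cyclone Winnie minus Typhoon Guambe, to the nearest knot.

-20 kt

Cyclone Winnie: ΔP = 29; V ≈ 5.65 × 29^0.618 ≈ 45.27 kt.
Typhoon Guambe: ΔP = 41; V ≈ 6.4 × 41^0.627 ≈ 65.67 kt.
Difference ≈ 45.27 − 65.67 = -20.40 → -20 kt.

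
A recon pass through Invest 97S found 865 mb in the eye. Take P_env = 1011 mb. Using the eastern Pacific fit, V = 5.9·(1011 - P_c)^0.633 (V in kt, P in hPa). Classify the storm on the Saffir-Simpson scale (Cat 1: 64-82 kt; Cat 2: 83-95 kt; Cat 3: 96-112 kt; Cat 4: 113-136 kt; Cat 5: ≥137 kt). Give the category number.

ΔP = 1011 − 865 = 146 mb.
V ≈ 5.9 × 146^0.633 = 5.9 × 23.44 ≈ 138 kt.
138 kt falls in the Category 5 band.

5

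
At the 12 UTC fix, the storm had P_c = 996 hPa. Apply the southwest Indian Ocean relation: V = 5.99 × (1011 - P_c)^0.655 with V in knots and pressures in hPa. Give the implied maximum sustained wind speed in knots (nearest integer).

ΔP = 1011 − 996 = 15 hPa.
15^0.655 ≈ 5.893.
V ≈ 5.99 × 5.893 ≈ 35.3 kt.

35 kt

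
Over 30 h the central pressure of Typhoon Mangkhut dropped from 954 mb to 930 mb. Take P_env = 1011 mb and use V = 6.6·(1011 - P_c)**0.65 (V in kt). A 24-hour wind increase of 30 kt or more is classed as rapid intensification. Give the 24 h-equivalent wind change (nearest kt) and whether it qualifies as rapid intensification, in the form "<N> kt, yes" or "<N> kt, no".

19 kt, no

V₁: ΔP = 57, V ≈ 6.6 × 57^0.65 ≈ 91.38 kt.
V₂: ΔP = 81, V ≈ 6.6 × 81^0.65 ≈ 114.83 kt.
ΔV over 30 h = 23.45 kt → 24 h equivalent = 23.45 × 24/30 ≈ 18.76 kt.
19 kt < 30 kt ⇒ not rapid intensification.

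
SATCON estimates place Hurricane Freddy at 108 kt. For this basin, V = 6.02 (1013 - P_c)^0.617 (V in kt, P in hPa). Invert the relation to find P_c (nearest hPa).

ΔP = (V / 6.02)^(1/0.617) = (108/6.02)^1.621.
108/6.02 = 17.940; 17.940^1.621 ≈ 107.68 hPa.
P_c = 1013 − 107.68 = 905.32 ≈ 905 hPa.

905 hPa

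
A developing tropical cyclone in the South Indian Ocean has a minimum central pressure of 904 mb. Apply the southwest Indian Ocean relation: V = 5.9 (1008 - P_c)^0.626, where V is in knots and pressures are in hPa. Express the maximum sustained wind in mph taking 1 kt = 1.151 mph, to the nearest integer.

ΔP = 1008 − 904 = 104 mb.
V ≈ 5.9 × 104^0.626 = 5.9 × 18.309 ≈ 108.023 kt.
108.023 × 1.151 ≈ 124.33 mph → 124 mph.

124 mph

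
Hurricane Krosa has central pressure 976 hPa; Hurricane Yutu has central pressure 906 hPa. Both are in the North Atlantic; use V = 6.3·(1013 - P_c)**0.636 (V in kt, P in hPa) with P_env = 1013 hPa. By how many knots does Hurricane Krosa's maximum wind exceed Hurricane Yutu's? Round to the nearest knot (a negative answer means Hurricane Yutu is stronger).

-60 kt

Hurricane Krosa: ΔP = 37; V ≈ 6.3 × 37^0.636 ≈ 62.62 kt.
Hurricane Yutu: ΔP = 107; V ≈ 6.3 × 107^0.636 ≈ 123.03 kt.
Difference ≈ 62.62 − 123.03 = -60.41 → -60 kt.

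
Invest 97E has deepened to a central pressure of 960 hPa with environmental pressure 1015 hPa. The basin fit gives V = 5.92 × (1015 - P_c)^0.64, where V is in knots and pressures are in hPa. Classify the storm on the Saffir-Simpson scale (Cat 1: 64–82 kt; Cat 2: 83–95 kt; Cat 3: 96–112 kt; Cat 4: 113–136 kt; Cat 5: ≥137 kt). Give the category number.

ΔP = 1015 − 960 = 55 hPa.
V ≈ 5.92 × 55^0.64 = 5.92 × 13.00 ≈ 77 kt.
77 kt falls in the Category 1 band.

1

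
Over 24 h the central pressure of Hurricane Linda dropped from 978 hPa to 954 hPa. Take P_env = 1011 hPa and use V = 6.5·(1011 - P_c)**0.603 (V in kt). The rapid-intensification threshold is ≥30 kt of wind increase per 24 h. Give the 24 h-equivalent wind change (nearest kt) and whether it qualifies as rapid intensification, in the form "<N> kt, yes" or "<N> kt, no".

V₁: ΔP = 33, V ≈ 6.5 × 33^0.603 ≈ 53.53 kt.
V₂: ΔP = 57, V ≈ 6.5 × 57^0.603 ≈ 74.42 kt.
ΔV over 24 h = 20.89 kt → 24 h equivalent = 20.89 × 24/24 ≈ 20.89 kt.
21 kt < 30 kt ⇒ not rapid intensification.

21 kt, no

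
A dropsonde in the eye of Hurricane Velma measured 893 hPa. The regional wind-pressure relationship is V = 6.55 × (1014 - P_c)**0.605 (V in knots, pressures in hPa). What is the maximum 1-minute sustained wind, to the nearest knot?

ΔP = 1014 − 893 = 121 hPa.
121^0.605 ≈ 18.201.
V ≈ 6.55 × 18.201 ≈ 119.2 kt.

119 kt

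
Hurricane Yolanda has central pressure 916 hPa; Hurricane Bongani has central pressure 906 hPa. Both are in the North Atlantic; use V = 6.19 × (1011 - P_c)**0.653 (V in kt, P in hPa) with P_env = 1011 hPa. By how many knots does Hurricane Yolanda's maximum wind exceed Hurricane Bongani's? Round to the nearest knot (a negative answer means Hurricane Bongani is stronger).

-8 kt

Hurricane Yolanda: ΔP = 95; V ≈ 6.19 × 95^0.653 ≈ 121.10 kt.
Hurricane Bongani: ΔP = 105; V ≈ 6.19 × 105^0.653 ≈ 129.28 kt.
Difference ≈ 121.10 − 129.28 = -8.18 → -8 kt.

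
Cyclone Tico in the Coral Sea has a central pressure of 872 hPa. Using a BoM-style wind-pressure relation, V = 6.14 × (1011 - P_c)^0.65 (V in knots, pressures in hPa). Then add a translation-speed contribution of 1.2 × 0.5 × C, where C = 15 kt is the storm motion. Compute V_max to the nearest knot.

161 kt

ΔP = 1011 − 872 = 139 hPa.
139^0.65 ≈ 24.715.
V ≈ 6.14 × 24.715 ≈ 151.7 kt.
Translation term: 1.2 × 0.5 × 15 = 9 kt.
Corrected V ≈ 160.7 kt → 161 kt.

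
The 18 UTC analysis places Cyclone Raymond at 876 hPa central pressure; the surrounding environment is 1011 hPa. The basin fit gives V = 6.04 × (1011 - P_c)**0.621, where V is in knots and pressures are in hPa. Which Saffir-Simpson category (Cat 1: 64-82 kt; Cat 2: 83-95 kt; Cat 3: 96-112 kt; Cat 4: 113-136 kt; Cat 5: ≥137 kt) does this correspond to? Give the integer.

4

ΔP = 1011 − 876 = 135 hPa.
V ≈ 6.04 × 135^0.621 = 6.04 × 21.03 ≈ 127 kt.
127 kt falls in the Category 4 band.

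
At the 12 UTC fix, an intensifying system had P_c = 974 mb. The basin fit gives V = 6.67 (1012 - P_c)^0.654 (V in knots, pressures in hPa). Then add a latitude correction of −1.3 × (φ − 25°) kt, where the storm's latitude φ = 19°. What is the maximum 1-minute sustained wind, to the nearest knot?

80 kt

ΔP = 1012 − 974 = 38 mb.
38^0.654 ≈ 10.794.
V ≈ 6.67 × 10.794 ≈ 72.0 kt.
Latitude correction: −1.3 × (19 − 25) = 7.8 kt.
Corrected V ≈ 79.8 kt → 80 kt.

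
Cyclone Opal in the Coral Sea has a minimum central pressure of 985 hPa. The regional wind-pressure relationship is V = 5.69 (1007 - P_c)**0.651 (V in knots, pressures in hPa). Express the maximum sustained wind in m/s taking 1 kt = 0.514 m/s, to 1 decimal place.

ΔP = 1007 − 985 = 22 hPa.
V ≈ 5.69 × 22^0.651 = 5.69 × 7.480 ≈ 42.563 kt.
42.563 × 0.514 ≈ 21.88 m/s → 21.9 m/s.

21.9 m/s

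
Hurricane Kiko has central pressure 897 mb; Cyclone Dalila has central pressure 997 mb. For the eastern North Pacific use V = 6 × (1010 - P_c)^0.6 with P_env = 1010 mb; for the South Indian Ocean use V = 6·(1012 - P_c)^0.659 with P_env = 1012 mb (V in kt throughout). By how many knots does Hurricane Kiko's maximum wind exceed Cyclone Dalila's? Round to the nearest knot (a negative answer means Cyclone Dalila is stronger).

Hurricane Kiko: ΔP = 113; V ≈ 6 × 113^0.6 ≈ 102.33 kt.
Cyclone Dalila: ΔP = 15; V ≈ 6 × 15^0.659 ≈ 35.74 kt.
Difference ≈ 102.33 − 35.74 = 66.59 → 67 kt.

67 kt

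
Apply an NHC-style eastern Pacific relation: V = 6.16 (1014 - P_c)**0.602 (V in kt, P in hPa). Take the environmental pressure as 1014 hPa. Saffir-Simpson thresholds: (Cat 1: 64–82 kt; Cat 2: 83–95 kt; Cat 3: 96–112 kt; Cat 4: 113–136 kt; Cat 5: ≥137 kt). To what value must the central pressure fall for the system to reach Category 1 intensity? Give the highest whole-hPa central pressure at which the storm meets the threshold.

965 hPa

Category 1 begins at V = 64 kt.
Required ΔP = (64/6.16)^(1/0.602) = 10.390^1.661 ≈ 48.83 hPa.
P_c ≤ 1014 − 48.83 = 965.17, so the highest integer P_c is 965 hPa.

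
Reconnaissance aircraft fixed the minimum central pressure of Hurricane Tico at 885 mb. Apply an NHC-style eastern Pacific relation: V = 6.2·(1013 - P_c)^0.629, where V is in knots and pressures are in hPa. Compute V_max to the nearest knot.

ΔP = 1013 − 885 = 128 mb.
128^0.629 ≈ 21.156.
V ≈ 6.2 × 21.156 ≈ 131.2 kt.

131 kt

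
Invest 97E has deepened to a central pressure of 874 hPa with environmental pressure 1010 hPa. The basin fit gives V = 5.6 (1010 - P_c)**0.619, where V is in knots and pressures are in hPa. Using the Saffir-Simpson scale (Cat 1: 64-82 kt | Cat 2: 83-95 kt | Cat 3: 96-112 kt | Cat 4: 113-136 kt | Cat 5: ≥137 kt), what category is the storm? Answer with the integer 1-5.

4

ΔP = 1010 − 874 = 136 hPa.
V ≈ 5.6 × 136^0.619 = 5.6 × 20.92 ≈ 117 kt.
117 kt falls in the Category 4 band.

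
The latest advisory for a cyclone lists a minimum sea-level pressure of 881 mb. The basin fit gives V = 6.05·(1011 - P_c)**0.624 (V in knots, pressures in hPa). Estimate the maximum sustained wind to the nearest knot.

126 kt

ΔP = 1011 − 881 = 130 mb.
130^0.624 ≈ 20.850.
V ≈ 6.05 × 20.850 ≈ 126.1 kt.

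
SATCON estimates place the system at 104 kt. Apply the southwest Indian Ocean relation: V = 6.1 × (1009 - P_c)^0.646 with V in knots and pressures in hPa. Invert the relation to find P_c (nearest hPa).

928 hPa

ΔP = (V / 6.1)^(1/0.646) = (104/6.1)^1.548.
104/6.1 = 17.049; 17.049^1.548 ≈ 80.66 hPa.
P_c = 1009 − 80.66 = 928.34 ≈ 928 hPa.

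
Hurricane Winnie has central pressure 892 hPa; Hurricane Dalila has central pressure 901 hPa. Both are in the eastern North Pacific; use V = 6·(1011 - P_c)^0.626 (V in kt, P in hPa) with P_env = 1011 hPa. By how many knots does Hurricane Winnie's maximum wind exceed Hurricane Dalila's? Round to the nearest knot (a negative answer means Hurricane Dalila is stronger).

Hurricane Winnie: ΔP = 119; V ≈ 6 × 119^0.626 ≈ 119.52 kt.
Hurricane Dalila: ΔP = 110; V ≈ 6 × 110^0.626 ≈ 113.78 kt.
Difference ≈ 119.52 − 113.78 = 5.74 → 6 kt.

6 kt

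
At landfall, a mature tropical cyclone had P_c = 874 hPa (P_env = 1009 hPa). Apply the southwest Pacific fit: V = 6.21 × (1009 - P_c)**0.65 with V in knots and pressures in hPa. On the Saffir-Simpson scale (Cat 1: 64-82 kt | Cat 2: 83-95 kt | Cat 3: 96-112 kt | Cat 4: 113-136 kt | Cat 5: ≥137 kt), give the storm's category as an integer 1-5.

5

ΔP = 1009 − 874 = 135 hPa.
V ≈ 6.21 × 135^0.65 = 6.21 × 24.25 ≈ 151 kt.
151 kt falls in the Category 5 band.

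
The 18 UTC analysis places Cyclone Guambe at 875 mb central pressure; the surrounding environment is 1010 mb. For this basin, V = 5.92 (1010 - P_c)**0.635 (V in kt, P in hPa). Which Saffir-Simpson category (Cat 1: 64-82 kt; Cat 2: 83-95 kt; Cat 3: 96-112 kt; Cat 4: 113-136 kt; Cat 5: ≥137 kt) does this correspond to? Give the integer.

4

ΔP = 1010 − 875 = 135 mb.
V ≈ 5.92 × 135^0.635 = 5.92 × 22.53 ≈ 133 kt.
133 kt falls in the Category 4 band.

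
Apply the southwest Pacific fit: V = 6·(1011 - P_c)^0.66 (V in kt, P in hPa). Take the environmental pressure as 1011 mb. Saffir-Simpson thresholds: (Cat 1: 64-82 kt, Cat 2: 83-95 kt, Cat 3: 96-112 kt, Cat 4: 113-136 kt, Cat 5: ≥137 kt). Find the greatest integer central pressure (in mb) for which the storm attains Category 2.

957 mb

Category 2 begins at V = 83 kt.
Required ΔP = (83/6)^(1/0.66) = 13.833^1.515 ≈ 53.54 mb.
P_c ≤ 1011 − 53.54 = 957.46, so the highest integer P_c is 957 mb.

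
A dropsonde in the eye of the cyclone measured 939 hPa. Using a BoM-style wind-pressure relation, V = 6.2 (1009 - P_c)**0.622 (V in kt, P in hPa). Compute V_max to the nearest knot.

87 kt

ΔP = 1009 − 939 = 70 hPa.
70^0.622 ≈ 14.049.
V ≈ 6.2 × 14.049 ≈ 87.1 kt.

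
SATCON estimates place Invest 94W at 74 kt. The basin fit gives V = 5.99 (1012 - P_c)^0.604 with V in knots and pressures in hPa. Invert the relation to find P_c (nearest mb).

948 mb

ΔP = (V / 5.99)^(1/0.604) = (74/5.99)^1.656.
74/5.99 = 12.354; 12.354^1.656 ≈ 64.21 mb.
P_c = 1012 − 64.21 = 947.79 ≈ 948 mb.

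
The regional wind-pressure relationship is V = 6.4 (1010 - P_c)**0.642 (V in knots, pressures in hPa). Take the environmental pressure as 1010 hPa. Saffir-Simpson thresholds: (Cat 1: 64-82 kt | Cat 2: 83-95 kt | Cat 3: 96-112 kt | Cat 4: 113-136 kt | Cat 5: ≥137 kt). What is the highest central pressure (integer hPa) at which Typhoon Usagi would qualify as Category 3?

942 hPa

Category 3 begins at V = 96 kt.
Required ΔP = (96/6.4)^(1/0.642) = 15.000^1.558 ≈ 67.91 hPa.
P_c ≤ 1010 − 67.91 = 942.09, so the highest integer P_c is 942 hPa.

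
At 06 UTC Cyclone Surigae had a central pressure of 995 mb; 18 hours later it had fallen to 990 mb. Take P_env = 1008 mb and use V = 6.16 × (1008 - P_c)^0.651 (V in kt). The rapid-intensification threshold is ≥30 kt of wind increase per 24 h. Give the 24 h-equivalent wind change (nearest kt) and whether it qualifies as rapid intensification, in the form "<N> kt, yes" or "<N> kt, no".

10 kt, no

V₁: ΔP = 13, V ≈ 6.16 × 13^0.651 ≈ 32.72 kt.
V₂: ΔP = 18, V ≈ 6.16 × 18^0.651 ≈ 40.44 kt.
ΔV over 18 h = 7.72 kt → 24 h equivalent = 7.72 × 24/18 ≈ 10.29 kt.
10 kt < 30 kt ⇒ not rapid intensification.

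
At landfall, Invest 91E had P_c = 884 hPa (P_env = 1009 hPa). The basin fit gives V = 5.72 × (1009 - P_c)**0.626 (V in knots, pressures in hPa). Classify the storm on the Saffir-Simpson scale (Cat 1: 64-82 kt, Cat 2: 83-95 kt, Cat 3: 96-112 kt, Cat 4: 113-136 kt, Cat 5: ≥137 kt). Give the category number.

4

ΔP = 1009 − 884 = 125 hPa.
V ≈ 5.72 × 125^0.626 = 5.72 × 20.54 ≈ 118 kt.
118 kt falls in the Category 4 band.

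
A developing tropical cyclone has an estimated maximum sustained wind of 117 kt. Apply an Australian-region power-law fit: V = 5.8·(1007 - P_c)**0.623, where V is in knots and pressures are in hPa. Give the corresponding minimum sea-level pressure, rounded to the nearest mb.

ΔP = (V / 5.8)^(1/0.623) = (117/5.8)^1.605.
117/5.8 = 20.172; 20.172^1.605 ≈ 124.26 mb.
P_c = 1007 − 124.26 = 882.74 ≈ 883 mb.

883 mb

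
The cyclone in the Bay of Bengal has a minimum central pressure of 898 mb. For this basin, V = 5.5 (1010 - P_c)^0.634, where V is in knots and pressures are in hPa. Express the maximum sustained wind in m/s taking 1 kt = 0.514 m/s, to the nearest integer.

ΔP = 1010 − 898 = 112 mb.
V ≈ 5.5 × 112^0.634 = 5.5 × 19.916 ≈ 109.539 kt.
109.539 × 0.514 ≈ 56.30 m/s → 56 m/s.

56 m/s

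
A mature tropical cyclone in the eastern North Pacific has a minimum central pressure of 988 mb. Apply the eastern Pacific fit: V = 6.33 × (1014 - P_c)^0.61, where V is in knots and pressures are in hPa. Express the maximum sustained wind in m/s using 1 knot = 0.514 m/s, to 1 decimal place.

23.7 m/s

ΔP = 1014 − 988 = 26 mb.
V ≈ 6.33 × 26^0.61 = 6.33 × 7.297 ≈ 46.189 kt.
46.189 × 0.514 ≈ 23.74 m/s → 23.7 m/s.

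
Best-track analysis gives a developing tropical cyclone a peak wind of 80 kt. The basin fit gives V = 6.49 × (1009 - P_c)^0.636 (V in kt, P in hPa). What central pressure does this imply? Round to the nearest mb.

957 mb

ΔP = (V / 6.49)^(1/0.636) = (80/6.49)^1.572.
80/6.49 = 12.327; 12.327^1.572 ≈ 51.90 mb.
P_c = 1009 − 51.90 = 957.10 ≈ 957 mb.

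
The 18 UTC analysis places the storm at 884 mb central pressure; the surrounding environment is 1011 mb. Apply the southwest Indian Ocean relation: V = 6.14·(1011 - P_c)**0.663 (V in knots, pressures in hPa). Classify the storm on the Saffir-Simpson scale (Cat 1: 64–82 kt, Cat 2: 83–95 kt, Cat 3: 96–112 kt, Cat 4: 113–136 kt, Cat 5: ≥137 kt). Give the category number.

ΔP = 1011 − 884 = 127 mb.
V ≈ 6.14 × 127^0.663 = 6.14 × 24.82 ≈ 152 kt.
152 kt falls in the Category 5 band.

5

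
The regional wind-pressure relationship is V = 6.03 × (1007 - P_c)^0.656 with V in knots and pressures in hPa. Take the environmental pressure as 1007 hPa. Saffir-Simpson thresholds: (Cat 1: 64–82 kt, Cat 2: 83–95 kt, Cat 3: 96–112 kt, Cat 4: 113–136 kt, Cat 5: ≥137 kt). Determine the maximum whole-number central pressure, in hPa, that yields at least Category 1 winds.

970 hPa

Category 1 begins at V = 64 kt.
Required ΔP = (64/6.03)^(1/0.656) = 10.614^1.524 ≈ 36.63 hPa.
P_c ≤ 1007 − 36.63 = 970.37, so the highest integer P_c is 970 hPa.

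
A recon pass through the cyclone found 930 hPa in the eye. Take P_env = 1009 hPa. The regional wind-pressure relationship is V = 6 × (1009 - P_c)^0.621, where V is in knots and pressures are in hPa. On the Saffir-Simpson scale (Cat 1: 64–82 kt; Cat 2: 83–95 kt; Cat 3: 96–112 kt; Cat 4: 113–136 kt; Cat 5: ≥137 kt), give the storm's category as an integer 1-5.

2

ΔP = 1009 − 930 = 79 hPa.
V ≈ 6 × 79^0.621 = 6 × 15.08 ≈ 90 kt.
90 kt falls in the Category 2 band.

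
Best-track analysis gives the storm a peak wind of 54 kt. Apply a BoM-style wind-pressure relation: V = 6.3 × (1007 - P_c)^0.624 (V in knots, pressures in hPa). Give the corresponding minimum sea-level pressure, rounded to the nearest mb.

ΔP = (V / 6.3)^(1/0.624) = (54/6.3)^1.603.
54/6.3 = 8.571; 8.571^1.603 ≈ 31.28 mb.
P_c = 1007 − 31.28 = 975.72 ≈ 976 mb.

976 mb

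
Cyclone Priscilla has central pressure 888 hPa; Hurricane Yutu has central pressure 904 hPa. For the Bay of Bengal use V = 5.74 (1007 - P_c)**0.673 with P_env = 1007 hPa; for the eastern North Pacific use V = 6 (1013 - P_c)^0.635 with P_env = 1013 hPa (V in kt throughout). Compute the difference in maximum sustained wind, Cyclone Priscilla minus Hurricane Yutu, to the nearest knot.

25 kt

Cyclone Priscilla: ΔP = 119; V ≈ 5.74 × 119^0.673 ≈ 143.14 kt.
Hurricane Yutu: ΔP = 109; V ≈ 6 × 109^0.635 ≈ 118.01 kt.
Difference ≈ 143.14 − 118.01 = 25.13 → 25 kt.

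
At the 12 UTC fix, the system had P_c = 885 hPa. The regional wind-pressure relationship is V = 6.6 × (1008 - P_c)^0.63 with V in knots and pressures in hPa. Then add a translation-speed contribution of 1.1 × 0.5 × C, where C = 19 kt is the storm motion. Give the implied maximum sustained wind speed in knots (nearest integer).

ΔP = 1008 − 885 = 123 hPa.
123^0.63 ≈ 20.732.
V ≈ 6.6 × 20.732 ≈ 136.8 kt.
Translation term: 1.1 × 0.5 × 19 = 10.45 kt.
Corrected V ≈ 147.25 kt → 147 kt.

147 kt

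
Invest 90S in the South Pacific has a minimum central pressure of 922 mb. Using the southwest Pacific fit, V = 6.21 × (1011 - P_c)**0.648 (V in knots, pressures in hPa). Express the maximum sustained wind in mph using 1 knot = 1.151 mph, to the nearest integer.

ΔP = 1011 − 922 = 89 mb.
V ≈ 6.21 × 89^0.648 = 6.21 × 18.332 ≈ 113.840 kt.
113.840 × 1.151 ≈ 131.03 mph → 131 mph.

131 mph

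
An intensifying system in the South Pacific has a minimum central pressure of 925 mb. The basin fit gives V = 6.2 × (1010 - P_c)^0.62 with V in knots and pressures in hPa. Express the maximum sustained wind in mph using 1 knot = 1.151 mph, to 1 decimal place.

ΔP = 1010 − 925 = 85 mb.
V ≈ 6.2 × 85^0.62 = 6.2 × 15.712 ≈ 97.416 kt.
97.416 × 1.151 ≈ 112.13 mph → 112.1 mph.

112.1 mph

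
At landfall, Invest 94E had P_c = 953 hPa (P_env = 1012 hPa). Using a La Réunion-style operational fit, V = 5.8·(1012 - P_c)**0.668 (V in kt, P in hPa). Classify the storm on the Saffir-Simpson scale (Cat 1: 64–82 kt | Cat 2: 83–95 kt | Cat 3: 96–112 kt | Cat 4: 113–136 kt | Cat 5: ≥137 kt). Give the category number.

2

ΔP = 1012 − 953 = 59 hPa.
V ≈ 5.8 × 59^0.668 = 5.8 × 15.24 ≈ 88 kt.
88 kt falls in the Category 2 band.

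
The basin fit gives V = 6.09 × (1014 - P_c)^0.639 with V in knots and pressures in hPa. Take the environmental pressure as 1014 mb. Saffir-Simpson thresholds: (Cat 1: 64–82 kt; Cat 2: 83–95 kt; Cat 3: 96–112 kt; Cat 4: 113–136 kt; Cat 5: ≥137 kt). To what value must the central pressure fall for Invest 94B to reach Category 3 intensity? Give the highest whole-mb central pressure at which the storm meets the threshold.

939 mb

Category 3 begins at V = 96 kt.
Required ΔP = (96/6.09)^(1/0.639) = 15.764^1.565 ≈ 74.86 mb.
P_c ≤ 1014 − 74.86 = 939.14, so the highest integer P_c is 939 mb.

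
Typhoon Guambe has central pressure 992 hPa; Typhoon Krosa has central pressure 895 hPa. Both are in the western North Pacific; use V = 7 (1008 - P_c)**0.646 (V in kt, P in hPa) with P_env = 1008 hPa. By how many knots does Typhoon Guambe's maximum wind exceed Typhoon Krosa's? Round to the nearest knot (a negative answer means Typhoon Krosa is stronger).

-106 kt

Typhoon Guambe: ΔP = 16; V ≈ 7 × 16^0.646 ≈ 41.97 kt.
Typhoon Krosa: ΔP = 113; V ≈ 7 × 113^0.646 ≈ 148.38 kt.
Difference ≈ 41.97 − 148.38 = -106.41 → -106 kt.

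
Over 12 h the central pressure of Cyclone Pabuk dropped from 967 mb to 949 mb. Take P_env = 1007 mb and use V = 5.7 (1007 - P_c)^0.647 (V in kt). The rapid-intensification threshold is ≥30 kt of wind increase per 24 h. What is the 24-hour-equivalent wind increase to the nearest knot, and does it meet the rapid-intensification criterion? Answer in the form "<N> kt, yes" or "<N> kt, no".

V₁: ΔP = 40, V ≈ 5.7 × 40^0.647 ≈ 62.00 kt.
V₂: ΔP = 58, V ≈ 5.7 × 58^0.647 ≈ 78.85 kt.
ΔV over 12 h = 16.85 kt → 24 h equivalent = 16.85 × 24/12 ≈ 33.70 kt.
34 kt ≥ 30 kt ⇒ rapid intensification.

34 kt, yes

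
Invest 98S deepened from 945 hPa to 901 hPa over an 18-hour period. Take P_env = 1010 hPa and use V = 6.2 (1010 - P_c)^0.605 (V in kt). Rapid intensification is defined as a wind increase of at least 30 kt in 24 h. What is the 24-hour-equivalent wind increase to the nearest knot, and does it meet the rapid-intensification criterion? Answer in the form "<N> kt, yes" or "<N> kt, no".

V₁: ΔP = 65, V ≈ 6.2 × 65^0.605 ≈ 77.48 kt.
V₂: ΔP = 109, V ≈ 6.2 × 109^0.605 ≈ 105.93 kt.
ΔV over 18 h = 28.45 kt → 24 h equivalent = 28.45 × 24/18 ≈ 37.93 kt.
38 kt ≥ 30 kt ⇒ rapid intensification.

38 kt, yes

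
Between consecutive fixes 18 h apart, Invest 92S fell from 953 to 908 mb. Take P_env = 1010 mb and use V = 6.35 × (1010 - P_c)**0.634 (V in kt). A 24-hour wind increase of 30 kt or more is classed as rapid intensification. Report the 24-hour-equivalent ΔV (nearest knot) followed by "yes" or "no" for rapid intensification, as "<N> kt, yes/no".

49 kt, yes

V₁: ΔP = 57, V ≈ 6.35 × 57^0.634 ≈ 82.41 kt.
V₂: ΔP = 102, V ≈ 6.35 × 102^0.634 ≈ 119.19 kt.
ΔV over 18 h = 36.78 kt → 24 h equivalent = 36.78 × 24/18 ≈ 49.04 kt.
49 kt ≥ 30 kt ⇒ rapid intensification.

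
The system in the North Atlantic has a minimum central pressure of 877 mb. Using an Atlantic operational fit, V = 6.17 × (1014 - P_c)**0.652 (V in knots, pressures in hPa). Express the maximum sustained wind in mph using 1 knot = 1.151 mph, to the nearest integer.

ΔP = 1014 − 877 = 137 mb.
V ≈ 6.17 × 137^0.652 = 6.17 × 24.725 ≈ 152.555 kt.
152.555 × 1.151 ≈ 175.59 mph → 176 mph.

176 mph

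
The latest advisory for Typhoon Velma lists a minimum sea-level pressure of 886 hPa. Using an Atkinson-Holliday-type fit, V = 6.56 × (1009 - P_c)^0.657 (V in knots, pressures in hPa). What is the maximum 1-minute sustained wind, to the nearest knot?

ΔP = 1009 − 886 = 123 hPa.
123^0.657 ≈ 23.608.
V ≈ 6.56 × 23.608 ≈ 154.9 kt.

155 kt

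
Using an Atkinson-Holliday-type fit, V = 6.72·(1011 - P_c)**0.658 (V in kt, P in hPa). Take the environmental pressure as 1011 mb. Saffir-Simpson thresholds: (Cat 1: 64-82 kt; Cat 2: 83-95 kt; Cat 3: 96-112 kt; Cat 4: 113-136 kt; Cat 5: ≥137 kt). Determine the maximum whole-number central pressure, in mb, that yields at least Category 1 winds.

980 mb

Category 1 begins at V = 64 kt.
Required ΔP = (64/6.72)^(1/0.658) = 9.524^1.520 ≈ 30.73 mb.
P_c ≤ 1011 − 30.73 = 980.27, so the highest integer P_c is 980 mb.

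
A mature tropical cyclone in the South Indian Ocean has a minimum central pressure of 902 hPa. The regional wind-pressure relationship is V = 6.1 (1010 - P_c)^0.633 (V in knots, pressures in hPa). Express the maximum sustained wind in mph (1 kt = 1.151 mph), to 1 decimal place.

136.0 mph

ΔP = 1010 − 902 = 108 hPa.
V ≈ 6.1 × 108^0.633 = 6.1 × 19.371 ≈ 118.165 kt.
118.165 × 1.151 ≈ 136.01 mph → 136.0 mph.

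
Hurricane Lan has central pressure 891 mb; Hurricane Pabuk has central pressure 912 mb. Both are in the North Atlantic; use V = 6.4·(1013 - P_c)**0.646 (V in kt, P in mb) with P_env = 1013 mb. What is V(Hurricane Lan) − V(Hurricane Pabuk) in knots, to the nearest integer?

Hurricane Lan: ΔP = 122; V ≈ 6.4 × 122^0.646 ≈ 142.55 kt.
Hurricane Pabuk: ΔP = 101; V ≈ 6.4 × 101^0.646 ≈ 126.17 kt.
Difference ≈ 142.55 − 126.17 = 16.38 → 16 kt.

16 kt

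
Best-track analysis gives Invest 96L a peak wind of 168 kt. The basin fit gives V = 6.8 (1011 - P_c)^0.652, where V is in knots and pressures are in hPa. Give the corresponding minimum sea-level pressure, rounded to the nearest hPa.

874 hPa

ΔP = (V / 6.8)^(1/0.652) = (168/6.8)^1.534.
168/6.8 = 24.706; 24.706^1.534 ≈ 136.83 hPa.
P_c = 1011 − 136.83 = 874.17 ≈ 874 hPa.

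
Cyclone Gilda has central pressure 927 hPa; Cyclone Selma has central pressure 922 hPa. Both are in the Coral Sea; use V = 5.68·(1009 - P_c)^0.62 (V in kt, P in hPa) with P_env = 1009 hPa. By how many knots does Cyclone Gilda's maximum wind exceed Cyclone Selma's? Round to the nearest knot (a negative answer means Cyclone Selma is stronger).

-3 kt

Cyclone Gilda: ΔP = 82; V ≈ 5.68 × 82^0.62 ≈ 87.28 kt.
Cyclone Selma: ΔP = 87; V ≈ 5.68 × 87^0.62 ≈ 90.54 kt.
Difference ≈ 87.28 − 90.54 = -3.26 → -3 kt.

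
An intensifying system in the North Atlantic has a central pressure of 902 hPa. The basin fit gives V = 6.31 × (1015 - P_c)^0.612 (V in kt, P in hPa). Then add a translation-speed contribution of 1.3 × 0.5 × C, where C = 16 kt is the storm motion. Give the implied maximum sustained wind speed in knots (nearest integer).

ΔP = 1015 − 902 = 113 hPa.
113^0.612 ≈ 18.050.
V ≈ 6.31 × 18.050 ≈ 113.9 kt.
Translation term: 1.3 × 0.5 × 16 = 10.4 kt.
Corrected V ≈ 124.3 kt → 124 kt.

124 kt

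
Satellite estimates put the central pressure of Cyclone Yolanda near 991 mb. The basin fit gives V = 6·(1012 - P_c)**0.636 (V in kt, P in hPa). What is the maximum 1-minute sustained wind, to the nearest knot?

ΔP = 1012 − 991 = 21 mb.
21^0.636 ≈ 6.933.
V ≈ 6 × 6.933 ≈ 41.6 kt.

42 kt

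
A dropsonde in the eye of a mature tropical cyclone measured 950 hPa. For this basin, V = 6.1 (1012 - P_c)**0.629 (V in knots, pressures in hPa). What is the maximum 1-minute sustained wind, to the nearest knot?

82 kt

ΔP = 1012 − 950 = 62 hPa.
62^0.629 ≈ 13.410.
V ≈ 6.1 × 13.410 ≈ 81.8 kt.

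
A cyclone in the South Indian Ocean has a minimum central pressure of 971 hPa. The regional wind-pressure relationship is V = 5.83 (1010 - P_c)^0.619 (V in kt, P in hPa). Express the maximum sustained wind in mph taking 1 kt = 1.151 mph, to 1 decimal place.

64.8 mph

ΔP = 1010 − 971 = 39 hPa.
V ≈ 5.83 × 39^0.619 = 5.83 × 9.658 ≈ 56.304 kt.
56.304 × 1.151 ≈ 64.81 mph → 64.8 mph.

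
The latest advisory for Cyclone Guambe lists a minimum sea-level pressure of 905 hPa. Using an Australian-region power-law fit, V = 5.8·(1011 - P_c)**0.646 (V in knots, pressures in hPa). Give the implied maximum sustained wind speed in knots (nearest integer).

118 kt

ΔP = 1011 − 905 = 106 hPa.
106^0.646 ≈ 20.340.
V ≈ 5.8 × 20.340 ≈ 118.0 kt.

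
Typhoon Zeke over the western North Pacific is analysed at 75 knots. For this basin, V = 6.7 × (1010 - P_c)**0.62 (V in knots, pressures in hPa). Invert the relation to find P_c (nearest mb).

961 mb

ΔP = (V / 6.7)^(1/0.62) = (75/6.7)^1.613.
75/6.7 = 11.194; 11.194^1.613 ≈ 49.19 mb.
P_c = 1010 − 49.19 = 960.81 ≈ 961 mb.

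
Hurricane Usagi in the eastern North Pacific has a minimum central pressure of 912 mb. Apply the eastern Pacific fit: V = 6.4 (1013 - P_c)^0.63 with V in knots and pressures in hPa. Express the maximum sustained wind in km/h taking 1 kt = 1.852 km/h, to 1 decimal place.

217.0 km/h

ΔP = 1013 − 912 = 101 mb.
V ≈ 6.4 × 101^0.63 = 6.4 × 18.311 ≈ 117.193 kt.
117.193 × 1.852 ≈ 217.04 km/h → 217.0 km/h.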